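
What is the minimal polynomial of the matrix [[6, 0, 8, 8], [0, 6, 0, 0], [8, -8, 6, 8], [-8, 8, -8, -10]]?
The characteristic polynomial factors as (x - 6)^2(x + 2)^2. The minimal polynomial is ∏(x - λ)^{k_λ} where k_λ is the size of the largest Jordan block at λ.

For λ = -2: rank(A + 2I) = 2, and the largest Jordan block has size 1 (the smallest k with rank((A + 2I)^k) = rank((A + 2I)^(k+1))).
For λ = 6: rank(A - 6I) = 2, and the largest Jordan block has size 1 (the smallest k with rank((A - 6I)^k) = rank((A - 6I)^(k+1))).

So m_A(x) = (x - 6)(x + 2).

m_A(x) = (x - 6)(x + 2)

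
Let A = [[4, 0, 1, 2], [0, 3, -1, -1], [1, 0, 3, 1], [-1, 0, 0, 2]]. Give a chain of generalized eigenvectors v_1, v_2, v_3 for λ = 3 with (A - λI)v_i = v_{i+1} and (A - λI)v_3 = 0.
We seek v_1 ∈ ker((A - 3I)^3) \ ker((A - 3I)^2), then set v_{i+1} = (A - 3I) v_i.

One such chain is v_1 = [[0, 0, 1, 0]]^T, v_2 = [[1, -1, 0, 0]]^T, v_3 = [[1, 0, 1, -1]]^T. Check: (A - 3I) v_3 = [[0, 0, 0, 0]]^T = 0.

v_1 = [[0, 0, 1, 0]]^T, v_2 = [[1, -1, 0, 0]]^T, v_3 = [[1, 0, 1, -1]]^T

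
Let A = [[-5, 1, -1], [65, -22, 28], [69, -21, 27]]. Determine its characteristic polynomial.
xI - A = [[x + 5, -1, 1], [-65, x + 22, -28], [-69, 21, x - 27]].

Expanding det(xI - A) along the first row:
det(xI - A) = + (x + 5)·det([[x + 22, -28], [21, x - 27]]) - (-1)·det([[-65, -28], [-69, x - 27]]) + (1)·det([[-65, x + 22], [-69, 21]]).

Evaluating gives χ_A(x) = x^3 - 27x - 54 = (x - 6)(x + 3)^2.

χ_A(x) = (x - 6)(x + 3)^2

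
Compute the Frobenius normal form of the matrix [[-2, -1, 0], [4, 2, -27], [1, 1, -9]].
The invariant factors of A (the non-unit diagonal entries of the Smith normal form of xI - A over ℚ[x]) are (x + 3)^3, each dividing the next. The characteristic polynomial is their product, (x + 3)^3.

The rational canonical form is the block-diagonal matrix of companion matrices C(f_i):
R = [[0, 0, -27], [1, 0, -27], [0, 1, -9]].

R = [[0, 0, -27], [1, 0, -27], [0, 1, -9]]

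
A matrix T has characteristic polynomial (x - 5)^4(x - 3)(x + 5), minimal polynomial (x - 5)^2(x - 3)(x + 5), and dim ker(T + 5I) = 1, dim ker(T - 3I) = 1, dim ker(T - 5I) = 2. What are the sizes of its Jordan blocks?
Jordan blocks: (-5, 1), (3, 1), (5, 2), (5, 2)

λ = -5: algebraic multiplicity 1 (exponent in χ_T), largest block size 1 (exponent in m_T), 1 block (geometric multiplicity). This forces block sizes [1].
λ = 3: algebraic multiplicity 1 (exponent in χ_T), largest block size 1 (exponent in m_T), 1 block (geometric multiplicity). This forces block sizes [1].
λ = 5: algebraic multiplicity 4 (exponent in χ_T), largest block size 2 (exponent in m_T), 2 blocks (geometric multiplicity). These force block sizes [2, 2].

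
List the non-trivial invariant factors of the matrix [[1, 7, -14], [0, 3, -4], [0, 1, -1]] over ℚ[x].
The Jordan structure of A has elementary divisors (x - 1)^2, (x - 1). Arranging the block sizes at each eigenvalue in decreasing order and taking row products gives the invariant factors.

Invariant factors (smallest first, each dividing the next): x - 1, (x - 1)^2.

Check: the last factor (x - 1)^2 is the minimal polynomial, and the product (x - 1)^3 is the characteristic polynomial.

x - 1, (x - 1)^2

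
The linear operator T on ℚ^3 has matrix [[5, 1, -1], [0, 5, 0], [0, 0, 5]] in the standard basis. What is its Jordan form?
J = [[5, 1, 0], [0, 5, 0], [0, 0, 5]]

The characteristic polynomial is det(xI - A) = (x - 5)^3, so the eigenvalues are 5 (algebraic multiplicity 3).

For λ = 5: rank(A - 5I) = 1, rank((A - 5I)^2) = 0. The eigenspace has dimension 3 - 1 = 2, so there are 2 Jordan blocks; the rank sequence gives block sizes [2, 1].

Assembling the blocks gives the Jordan form J above.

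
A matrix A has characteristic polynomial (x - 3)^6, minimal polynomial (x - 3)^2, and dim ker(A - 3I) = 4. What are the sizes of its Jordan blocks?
Jordan blocks: (3, 2), (3, 2), (3, 1), (3, 1)

λ = 3: algebraic multiplicity 6 (exponent in χ_A), largest block size 2 (exponent in m_A), 4 blocks (geometric multiplicity). These force block sizes [2, 2, 1, 1].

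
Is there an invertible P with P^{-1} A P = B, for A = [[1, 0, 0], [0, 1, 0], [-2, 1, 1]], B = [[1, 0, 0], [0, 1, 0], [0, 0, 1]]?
Both have characteristic polynomial (x - 1)^3, but the minimal polynomial of A is (x - 1)^2 while the minimal polynomial of B is x - 1. The minimal polynomial is a similarity invariant, so A and B are not similar.

No.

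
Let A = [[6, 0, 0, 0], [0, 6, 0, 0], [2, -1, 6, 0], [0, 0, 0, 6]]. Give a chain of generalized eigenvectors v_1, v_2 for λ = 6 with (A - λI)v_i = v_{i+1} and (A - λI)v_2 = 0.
We seek v_1 ∈ ker((A - 6I)^2) \ ker(A - 6I), then set v_{i+1} = (A - 6I) v_i.

One such chain is v_1 = [[7, 15, 27, -2]]^T, v_2 = [[0, 0, -1, 0]]^T. Check: (A - 6I) v_2 = [[0, 0, 0, 0]]^T = 0.

v_1 = [[7, 15, 27, -2]]^T, v_2 = [[0, 0, -1, 0]]^T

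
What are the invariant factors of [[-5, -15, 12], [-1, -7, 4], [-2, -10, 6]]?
The Jordan structure of A has elementary divisors (x + 2)^2, (x + 2). Arranging the block sizes at each eigenvalue in decreasing order and taking row products gives the invariant factors.

Invariant factors (smallest first, each dividing the next): x + 2, (x + 2)^2.

Check: the last factor (x + 2)^2 is the minimal polynomial, and the product (x + 2)^3 is the characteristic polynomial.

x + 2, (x + 2)^2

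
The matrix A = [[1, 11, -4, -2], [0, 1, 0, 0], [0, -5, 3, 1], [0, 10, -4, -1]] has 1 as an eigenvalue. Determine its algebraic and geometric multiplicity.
algebraic multiplicity 4, geometric multiplicity 2

The characteristic polynomial is (x - 1)^4, so the factor x - 1 appears with exponent 4: the algebraic multiplicity is 4.

rank(A - I) = 2, so the eigenspace has dimension 4 - 2 = 2: the geometric multiplicity is 2.

Since 2 < 4, A is not diagonalizable.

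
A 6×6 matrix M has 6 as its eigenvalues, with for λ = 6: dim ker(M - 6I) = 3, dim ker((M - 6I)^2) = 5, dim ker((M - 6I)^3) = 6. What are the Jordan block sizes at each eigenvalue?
λ = 6: successive nullity increments [3, 2, 1] count blocks of size ≥ k; block sizes are [3, 2, 1].

Jordan blocks: (6, 3), (6, 2), (6, 1)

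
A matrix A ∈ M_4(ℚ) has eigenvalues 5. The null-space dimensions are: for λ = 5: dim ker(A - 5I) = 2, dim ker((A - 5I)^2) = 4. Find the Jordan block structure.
Jordan blocks: (5, 2), (5, 2)

λ = 5: successive nullity increments [2, 2] count blocks of size ≥ k; block sizes are [2, 2].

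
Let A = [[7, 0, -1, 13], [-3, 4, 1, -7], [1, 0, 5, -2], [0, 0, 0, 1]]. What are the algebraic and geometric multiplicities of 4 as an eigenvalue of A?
The characteristic polynomial is (x - 6)^2(x - 4)(x - 1), so the factor x - 4 appears with exponent 1: the algebraic multiplicity is 1.

rank(A - 4I) = 3, so the eigenspace has dimension 4 - 3 = 1: the geometric multiplicity is 1.

algebraic multiplicity 1, geometric multiplicity 1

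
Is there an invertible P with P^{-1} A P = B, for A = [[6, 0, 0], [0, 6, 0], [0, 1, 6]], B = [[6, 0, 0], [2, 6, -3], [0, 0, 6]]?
Yes.

Two matrices over a field are similar if and only if they have the same invariant factors.

Both A and B have characteristic polynomial (x - 6)^3 and minimal polynomial (x - 6)^2. Computing further, both have invariant factors x - 6, (x - 6)^2. Hence A and B are similar.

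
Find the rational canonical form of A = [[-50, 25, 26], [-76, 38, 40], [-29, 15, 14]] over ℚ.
The invariant factors of A (the non-unit diagonal entries of the Smith normal form of xI - A over ℚ[x]) are (x + 2)(x^2 - 4x - 6), each dividing the next. The characteristic polynomial is their product, (x + 2)(x^2 - 4x - 6).

The rational canonical form is the block-diagonal matrix of companion matrices C(f_i):
R = [[0, 0, 12], [1, 0, 14], [0, 1, 2]].

Note the characteristic polynomial does not split into linear factors over ℚ, so A has no Jordan form over ℚ; the rational canonical form exists over any field.

R = [[0, 0, 12], [1, 0, 14], [0, 1, 2]]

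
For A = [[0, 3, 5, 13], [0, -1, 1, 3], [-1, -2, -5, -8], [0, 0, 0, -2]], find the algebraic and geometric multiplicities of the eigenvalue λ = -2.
The characteristic polynomial is (x + 2)^4, so the factor x + 2 appears with exponent 4: the algebraic multiplicity is 4.

rank(A + 2I) = 2, so the eigenspace has dimension 4 - 2 = 2: the geometric multiplicity is 2.

Since 2 < 4, A is not diagonalizable.

algebraic multiplicity 4, geometric multiplicity 2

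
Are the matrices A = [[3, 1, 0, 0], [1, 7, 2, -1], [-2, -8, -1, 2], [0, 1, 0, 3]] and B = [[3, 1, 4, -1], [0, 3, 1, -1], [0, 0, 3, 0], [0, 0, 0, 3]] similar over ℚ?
Yes.

Two matrices over a field are similar if and only if they have the same invariant factors.

Both A and B have characteristic polynomial (x - 3)^4 and minimal polynomial (x - 3)^3. Computing further, both have invariant factors x - 3, (x - 3)^3. Hence A and B are similar.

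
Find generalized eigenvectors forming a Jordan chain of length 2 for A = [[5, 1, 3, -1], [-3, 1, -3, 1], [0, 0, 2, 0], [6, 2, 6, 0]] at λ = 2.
We seek v_1 ∈ ker((A - 2I)^2) \ ker(A - 2I), then set v_{i+1} = (A - 2I) v_i.

One such chain is v_1 = [[0, 1, 0, 0]]^T, v_2 = [[1, -1, 0, 2]]^T. Check: (A - 2I) v_2 = [[0, 0, 0, 0]]^T = 0.

v_1 = [[0, 1, 0, 0]]^T, v_2 = [[1, -1, 0, 2]]^T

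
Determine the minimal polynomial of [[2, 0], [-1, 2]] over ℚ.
m_A(x) = (x - 2)^2

The characteristic polynomial factors as (x - 2)^2. The minimal polynomial is ∏(x - λ)^{k_λ} where k_λ is the size of the largest Jordan block at λ.

For λ = 2: rank(A - 2I) = 1, and the largest Jordan block has size 2 (the smallest k with rank((A - 2I)^k) = rank((A - 2I)^(k+1))).

So m_A(x) = (x - 2)^2.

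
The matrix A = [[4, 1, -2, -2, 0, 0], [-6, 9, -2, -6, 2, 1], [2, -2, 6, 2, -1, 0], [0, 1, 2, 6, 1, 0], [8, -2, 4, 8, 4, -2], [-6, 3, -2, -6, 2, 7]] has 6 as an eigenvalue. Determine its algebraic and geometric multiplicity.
The characteristic polynomial is (x - 6)^6, so the factor x - 6 appears with exponent 6: the algebraic multiplicity is 6.

rank(A - 6I) = 3, so the eigenspace has dimension 6 - 3 = 3: the geometric multiplicity is 3.

Since 3 < 6, A is not diagonalizable.

algebraic multiplicity 6, geometric multiplicity 3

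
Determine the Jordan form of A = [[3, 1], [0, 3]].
J = [[3, 1], [0, 3]]

The characteristic polynomial is det(xI - A) = (x - 3)^2, so the eigenvalues are 3 (algebraic multiplicity 2).

For λ = 3: rank(A - 3I) = 1, rank((A - 3I)^2) = 0. The eigenspace has dimension 2 - 1 = 1, so there is 1 Jordan block; the rank sequence gives block sizes [2].

Assembling the blocks gives the Jordan form J above.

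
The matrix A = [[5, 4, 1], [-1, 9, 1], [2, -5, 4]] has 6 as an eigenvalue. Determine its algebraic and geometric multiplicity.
algebraic multiplicity 3, geometric multiplicity 1

The characteristic polynomial is (x - 6)^3, so the factor x - 6 appears with exponent 3: the algebraic multiplicity is 3.

rank(A - 6I) = 2, so the eigenspace has dimension 3 - 2 = 1: the geometric multiplicity is 1.

Since 1 < 3, A is not diagonalizable.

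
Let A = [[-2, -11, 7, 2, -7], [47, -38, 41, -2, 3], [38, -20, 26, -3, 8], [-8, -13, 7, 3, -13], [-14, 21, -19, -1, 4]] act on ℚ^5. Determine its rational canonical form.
The invariant factors of A (the non-unit diagonal entries of the Smith normal form of xI - A over ℚ[x]) are (x + 2)(x + 5)(x^3 - 4), each dividing the next. The characteristic polynomial is their product, (x + 2)(x + 5)(x^3 - 4).

The rational canonical form is the block-diagonal matrix of companion matrices C(f_i):
R = [[0, 0, 0, 0, 40], [1, 0, 0, 0, 28], [0, 1, 0, 0, 4], [0, 0, 1, 0, -10], [0, 0, 0, 1, -7]].

Note the characteristic polynomial does not split into linear factors over ℚ, so A has no Jordan form over ℚ; the rational canonical form exists over any field.

R = [[0, 0, 0, 0, 40], [1, 0, 0, 0, 28], [0, 1, 0, 0, 4], [0, 0, 1, 0, -10], [0, 0, 0, 1, -7]]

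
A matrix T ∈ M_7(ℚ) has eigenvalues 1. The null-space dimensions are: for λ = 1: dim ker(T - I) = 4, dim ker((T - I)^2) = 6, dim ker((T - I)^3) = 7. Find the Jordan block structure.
λ = 1: successive nullity increments [4, 2, 1] count blocks of size ≥ k; block sizes are [3, 2, 1, 1].

Jordan blocks: (1, 3), (1, 2), (1, 1), (1, 1)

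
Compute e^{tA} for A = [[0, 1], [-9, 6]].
e^{tA} = [[(1 - 3*t)*e^{3*t}, t*e^{3*t}], [-9*t*e^{3*t}, (3*t + 1)*e^{3*t}]]

A has Jordan form J = [[3, 1], [0, 3]] with A = PJP^{-1}, so e^{tA} = P e^{tJ} P^{-1}.

For a Jordan block J_k(λ), e^{tJ_k(λ)} = e^{λt} · (I + tN + t^2 N^2/2! + ... + t^{k-1} N^{k-1}/(k-1)!) where N is the nilpotent superdiagonal part.

Assembling the blocks and conjugating back gives the entries of e^{tA} as shown above.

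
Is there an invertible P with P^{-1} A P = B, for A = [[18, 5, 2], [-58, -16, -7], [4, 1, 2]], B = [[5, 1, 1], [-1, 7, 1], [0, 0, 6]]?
trace(A) = 4 but trace(B) = 18. The trace is a similarity invariant, so A and B are not similar.

No.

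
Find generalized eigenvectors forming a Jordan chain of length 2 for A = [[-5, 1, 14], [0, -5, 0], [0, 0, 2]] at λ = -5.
v_1 = [[1, 1, 0]]^T, v_2 = [[1, 0, 0]]^T

We seek v_1 ∈ ker((A + 5I)^2) \ ker(A + 5I), then set v_{i+1} = (A + 5I) v_i.

One such chain is v_1 = [[1, 1, 0]]^T, v_2 = [[1, 0, 0]]^T. Check: (A + 5I) v_2 = [[0, 0, 0]]^T = 0.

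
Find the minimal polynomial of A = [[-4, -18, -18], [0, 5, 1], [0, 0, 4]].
The characteristic polynomial factors as (x - 5)(x - 4)(x + 4). The minimal polynomial is ∏(x - λ)^{k_λ} where k_λ is the size of the largest Jordan block at λ.

For λ = -4: rank(A + 4I) = 2, and the largest Jordan block has size 1 (the smallest k with rank((A + 4I)^k) = rank((A + 4I)^(k+1))).
For λ = 4: rank(A - 4I) = 2, and the largest Jordan block has size 1 (the smallest k with rank((A - 4I)^k) = rank((A - 4I)^(k+1))).
For λ = 5: rank(A - 5I) = 2, and the largest Jordan block has size 1 (the smallest k with rank((A - 5I)^k) = rank((A - 5I)^(k+1))).

So m_A(x) = (x - 5)(x - 4)(x + 4).

m_A(x) = (x - 5)(x - 4)(x + 4)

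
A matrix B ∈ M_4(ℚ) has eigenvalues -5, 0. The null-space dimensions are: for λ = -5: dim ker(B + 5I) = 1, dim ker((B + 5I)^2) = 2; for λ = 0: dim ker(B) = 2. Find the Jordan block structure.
Jordan blocks: (-5, 2), (0, 1), (0, 1)

λ = -5: successive nullity increments [1, 1] count blocks of size ≥ k; block sizes are [2].
λ = 0: successive nullity increments [2] count blocks of size ≥ k; block sizes are [1, 1].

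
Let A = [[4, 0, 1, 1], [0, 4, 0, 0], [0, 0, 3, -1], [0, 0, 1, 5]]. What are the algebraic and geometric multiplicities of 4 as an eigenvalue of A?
algebraic multiplicity 4, geometric multiplicity 3

The characteristic polynomial is (x - 4)^4, so the factor x - 4 appears with exponent 4: the algebraic multiplicity is 4.

rank(A - 4I) = 1, so the eigenspace has dimension 4 - 1 = 3: the geometric multiplicity is 3.

Since 3 < 4, A is not diagonalizable.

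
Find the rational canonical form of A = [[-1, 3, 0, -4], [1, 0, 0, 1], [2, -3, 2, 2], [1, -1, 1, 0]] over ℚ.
R = [[0, 0, 0, -3], [1, 0, 0, 1], [0, 1, 0, 2], [0, 0, 1, 1]]

The invariant factors of A (the non-unit diagonal entries of the Smith normal form of xI - A over ℚ[x]) are (x - 1)(x^3 - 2x - 3), each dividing the next. The characteristic polynomial is their product, (x - 1)(x^3 - 2x - 3).

The rational canonical form is the block-diagonal matrix of companion matrices C(f_i):
R = [[0, 0, 0, -3], [1, 0, 0, 1], [0, 1, 0, 2], [0, 0, 1, 1]].

Note the characteristic polynomial does not split into linear factors over ℚ, so A has no Jordan form over ℚ; the rational canonical form exists over any field.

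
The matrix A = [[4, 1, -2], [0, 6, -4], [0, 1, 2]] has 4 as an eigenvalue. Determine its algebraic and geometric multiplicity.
algebraic multiplicity 3, geometric multiplicity 2

The characteristic polynomial is (x - 4)^3, so the factor x - 4 appears with exponent 3: the algebraic multiplicity is 3.

rank(A - 4I) = 1, so the eigenspace has dimension 3 - 1 = 2: the geometric multiplicity is 2.

Since 2 < 3, A is not diagonalizable.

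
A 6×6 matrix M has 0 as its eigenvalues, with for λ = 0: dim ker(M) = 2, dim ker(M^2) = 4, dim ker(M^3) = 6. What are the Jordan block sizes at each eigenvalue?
Jordan blocks: (0, 3), (0, 3)

λ = 0: successive nullity increments [2, 2, 2] count blocks of size ≥ k; block sizes are [3, 3].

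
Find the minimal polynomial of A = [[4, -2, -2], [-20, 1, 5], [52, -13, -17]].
m_A(x) = (x + 4)^2

The characteristic polynomial factors as (x + 4)^3. The minimal polynomial is ∏(x - λ)^{k_λ} where k_λ is the size of the largest Jordan block at λ.

For λ = -4: rank(A + 4I) = 1, and the largest Jordan block has size 2 (the smallest k with rank((A + 4I)^k) = rank((A + 4I)^(k+1))).

So m_A(x) = (x + 4)^2.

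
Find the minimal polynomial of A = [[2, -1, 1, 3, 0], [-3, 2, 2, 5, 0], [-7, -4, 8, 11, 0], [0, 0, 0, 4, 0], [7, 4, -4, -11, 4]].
The characteristic polynomial factors as (x - 4)^5. The minimal polynomial is ∏(x - λ)^{k_λ} where k_λ is the size of the largest Jordan block at λ.

For λ = 4: rank(A - 4I) = 2, and the largest Jordan block has size 3 (the smallest k with rank((A - 4I)^k) = rank((A - 4I)^(k+1))).

So m_A(x) = (x - 4)^3.

m_A(x) = (x - 4)^3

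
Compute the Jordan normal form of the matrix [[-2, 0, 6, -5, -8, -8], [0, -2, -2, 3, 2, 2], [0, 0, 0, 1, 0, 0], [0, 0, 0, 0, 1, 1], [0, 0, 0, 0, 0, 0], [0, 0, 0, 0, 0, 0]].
The characteristic polynomial is det(xI - A) = x^4(x + 2)^2, so the eigenvalues are -2 (algebraic multiplicity 2), 0 (algebraic multiplicity 4).

For λ = -2: rank(A + 2I) = 4. The eigenspace has dimension 6 - 4 = 2, so there are 2 Jordan blocks; the rank sequence gives block sizes [1, 1].

For λ = 0: rank(A) = 4, rank(A^2) = 3, rank(A^3) = 2. The eigenspace has dimension 6 - 4 = 2, so there are 2 Jordan blocks; the rank sequence gives block sizes [3, 1].

Assembling the blocks gives the Jordan form J above.

J = [[-2, 0, 0, 0, 0, 0], [0, -2, 0, 0, 0, 0], [0, 0, 0, 1, 0, 0], [0, 0, 0, 0, 1, 0], [0, 0, 0, 0, 0, 0], [0, 0, 0, 0, 0, 0]]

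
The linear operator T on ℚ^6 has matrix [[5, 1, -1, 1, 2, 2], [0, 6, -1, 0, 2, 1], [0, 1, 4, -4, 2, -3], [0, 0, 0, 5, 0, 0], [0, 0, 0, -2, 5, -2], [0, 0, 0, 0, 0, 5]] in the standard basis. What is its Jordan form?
The characteristic polynomial is det(xI - A) = (x - 5)^6, so the eigenvalues are 5 (algebraic multiplicity 6).

For λ = 5: rank(A - 5I) = 2, rank((A - 5I)^2) = 0. The eigenspace has dimension 6 - 2 = 4, so there are 4 Jordan blocks; the rank sequence gives block sizes [2, 2, 1, 1].

Assembling the blocks gives the Jordan form J above.

J = [[5, 1, 0, 0, 0, 0], [0, 5, 0, 0, 0, 0], [0, 0, 5, 1, 0, 0], [0, 0, 0, 5, 0, 0], [0, 0, 0, 0, 5, 0], [0, 0, 0, 0, 0, 5]]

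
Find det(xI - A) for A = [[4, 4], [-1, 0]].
χ_A(x) = (x - 2)^2

xI - A = [[x - 4, -4], [1, x]].

Expanding det(xI - A) along the first row:
det(xI - A) = + (x - 4)·det([[x]]) - (-4)·det([[1]]).

Evaluating gives χ_A(x) = x^2 - 4x + 4 = (x - 2)^2.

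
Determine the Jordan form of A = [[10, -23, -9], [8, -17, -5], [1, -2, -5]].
The characteristic polynomial is det(xI - A) = (x + 4)^3, so the eigenvalues are -4 (algebraic multiplicity 3).

For λ = -4: rank(A + 4I) = 2, rank((A + 4I)^2) = 1, rank((A + 4I)^3) = 0. The eigenspace has dimension 3 - 2 = 1, so there is 1 Jordan block; the rank sequence gives block sizes [3].

Assembling the blocks gives the Jordan form J above.

J = [[-4, 1, 0], [0, -4, 1], [0, 0, -4]]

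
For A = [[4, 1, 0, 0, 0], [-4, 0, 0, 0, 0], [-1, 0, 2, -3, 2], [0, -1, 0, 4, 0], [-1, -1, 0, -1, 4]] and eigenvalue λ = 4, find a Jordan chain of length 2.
We seek v_1 ∈ ker((A - 4I)^2) \ ker(A - 4I), then set v_{i+1} = (A - 4I) v_i.

One such chain is v_1 = [[0, 0, 0, 1, 1]]^T, v_2 = [[0, 0, -1, 0, -1]]^T. Check: (A - 4I) v_2 = [[0, 0, 0, 0, 0]]^T = 0.

v_1 = [[0, 0, 0, 1, 1]]^T, v_2 = [[0, 0, -1, 0, -1]]^T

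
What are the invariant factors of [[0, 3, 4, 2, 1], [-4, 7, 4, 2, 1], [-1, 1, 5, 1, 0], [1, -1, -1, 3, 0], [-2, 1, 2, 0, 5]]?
The Jordan structure of A has elementary divisors (x - 4)^2, (x - 4)^2, (x - 4). Arranging the block sizes at each eigenvalue in decreasing order and taking row products gives the invariant factors.

Invariant factors (smallest first, each dividing the next): x - 4, (x - 4)^2, (x - 4)^2.

Check: the last factor (x - 4)^2 is the minimal polynomial, and the product (x - 4)^5 is the characteristic polynomial.

x - 4, (x - 4)^2, (x - 4)^2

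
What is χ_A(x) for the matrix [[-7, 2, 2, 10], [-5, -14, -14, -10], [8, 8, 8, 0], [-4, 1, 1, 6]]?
χ_A(x) = x(x - 1)(x + 4)^2

xI - A = [[x + 7, -2, -2, -10], [5, x + 14, 14, 10], [-8, -8, x - 8, 0], [4, -1, -1, x - 6]].

Expanding det(xI - A) along the first row:
det(xI - A) = + (x + 7)·det([[x + 14, 14, 10], [-8, x - 8, 0], [-1, -1, x - 6]]) - (-2)·det([[5, 14, 10], [-8, x - 8, 0], [4, -1, x - 6]]) + (-2)·det([[5, x + 14, 10], [-8, -8, 0], [4, -1, x - 6]]) - (-10)·det([[5, x + 14, 14], [-8, -8, x - 8], [4, -1, -1]]).

Evaluating gives χ_A(x) = x^4 + 7x^3 + 8x^2 - 16x = x(x - 1)(x + 4)^2.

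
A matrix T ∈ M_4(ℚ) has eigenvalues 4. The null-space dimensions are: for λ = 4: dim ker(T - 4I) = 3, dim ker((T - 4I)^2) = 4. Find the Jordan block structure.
λ = 4: successive nullity increments [3, 1] count blocks of size ≥ k; block sizes are [2, 1, 1].

Jordan blocks: (4, 2), (4, 1), (4, 1)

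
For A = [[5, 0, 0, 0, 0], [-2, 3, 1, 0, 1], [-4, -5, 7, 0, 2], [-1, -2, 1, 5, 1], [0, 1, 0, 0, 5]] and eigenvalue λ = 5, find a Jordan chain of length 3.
We seek v_1 ∈ ker((A - 5I)^3) \ ker((A - 5I)^2), then set v_{i+1} = (A - 5I) v_i.

One such chain is v_1 = [[0, 0, 1, 0, 0]]^T, v_2 = [[0, 1, 2, 1, 0]]^T, v_3 = [[0, 0, -1, 0, 1]]^T. Check: (A - 5I) v_3 = [[0, 0, 0, 0, 0]]^T = 0.

v_1 = [[0, 0, 1, 0, 0]]^T, v_2 = [[0, 1, 2, 1, 0]]^T, v_3 = [[0, 0, -1, 0, 1]]^T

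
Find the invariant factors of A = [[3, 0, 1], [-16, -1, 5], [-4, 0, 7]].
The Jordan structure of A has elementary divisors (x + 1), (x - 5)^2. Arranging the block sizes at each eigenvalue in decreasing order and taking row products gives the invariant factors.

Invariant factors (smallest first, each dividing the next): (x - 5)^2(x + 1).

Check: the last factor (x - 5)^2(x + 1) is the minimal polynomial, and the product (x - 5)^2(x + 1) is the characteristic polynomial.

(x - 5)^2(x + 1)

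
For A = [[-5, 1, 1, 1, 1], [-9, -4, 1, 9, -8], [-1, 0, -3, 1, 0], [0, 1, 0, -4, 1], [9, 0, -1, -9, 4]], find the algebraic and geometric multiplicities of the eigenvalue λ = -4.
algebraic multiplicity 4, geometric multiplicity 2

The characteristic polynomial is (x - 4)(x + 4)^4, so the factor x + 4 appears with exponent 4: the algebraic multiplicity is 4.

rank(A + 4I) = 3, so the eigenspace has dimension 5 - 3 = 2: the geometric multiplicity is 2.

Since 2 < 4, A is not diagonalizable.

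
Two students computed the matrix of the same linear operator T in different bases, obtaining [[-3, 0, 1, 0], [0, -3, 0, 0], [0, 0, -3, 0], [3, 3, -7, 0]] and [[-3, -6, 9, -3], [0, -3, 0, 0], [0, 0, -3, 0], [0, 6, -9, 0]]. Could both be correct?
Both have characteristic polynomial x(x + 3)^3, but the minimal polynomial of A is x(x + 3)^2 while the minimal polynomial of B is x(x + 3). The minimal polynomial is a similarity invariant, so A and B are not similar.

No.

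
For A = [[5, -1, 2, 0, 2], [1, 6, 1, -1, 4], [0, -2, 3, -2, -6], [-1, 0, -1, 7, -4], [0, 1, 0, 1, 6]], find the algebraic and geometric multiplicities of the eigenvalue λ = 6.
The characteristic polynomial is (x - 6)^4(x - 3), so the factor x - 6 appears with exponent 4: the algebraic multiplicity is 4.

rank(A - 6I) = 3, so the eigenspace has dimension 5 - 3 = 2: the geometric multiplicity is 2.

Since 2 < 4, A is not diagonalizable.

algebraic multiplicity 4, geometric multiplicity 2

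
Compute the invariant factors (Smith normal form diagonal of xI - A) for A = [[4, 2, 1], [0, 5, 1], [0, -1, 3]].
The Jordan structure of A has elementary divisors (x - 4)^3. Arranging the block sizes at each eigenvalue in decreasing order and taking row products gives the invariant factors.

Invariant factors (smallest first, each dividing the next): (x - 4)^3.

Check: the last factor (x - 4)^3 is the minimal polynomial, and the product (x - 4)^3 is the characteristic polynomial.

(x - 4)^3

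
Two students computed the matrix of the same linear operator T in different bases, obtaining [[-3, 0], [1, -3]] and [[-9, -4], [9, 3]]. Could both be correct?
Yes.

Two matrices over a field are similar if and only if they have the same invariant factors.

Both A and B have characteristic polynomial (x + 3)^2 and minimal polynomial (x + 3)^2. Computing further, both have invariant factors (x + 3)^2. Hence A and B are similar.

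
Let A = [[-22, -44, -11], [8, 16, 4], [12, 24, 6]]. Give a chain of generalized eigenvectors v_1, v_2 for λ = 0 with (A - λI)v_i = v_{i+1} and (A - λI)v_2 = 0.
v_1 = [[-5, 2, 3]]^T, v_2 = [[-11, 4, 6]]^T

We seek v_1 ∈ ker(A^2) \ ker(A), then set v_{i+1} = A v_i.

One such chain is v_1 = [[-5, 2, 3]]^T, v_2 = [[-11, 4, 6]]^T. Check: A v_2 = [[0, 0, 0]]^T = 0.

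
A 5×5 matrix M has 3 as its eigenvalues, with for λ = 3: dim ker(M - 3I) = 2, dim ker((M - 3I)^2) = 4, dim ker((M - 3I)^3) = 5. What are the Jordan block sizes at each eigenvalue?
λ = 3: successive nullity increments [2, 2, 1] count blocks of size ≥ k; block sizes are [3, 2].

Jordan blocks: (3, 3), (3, 2)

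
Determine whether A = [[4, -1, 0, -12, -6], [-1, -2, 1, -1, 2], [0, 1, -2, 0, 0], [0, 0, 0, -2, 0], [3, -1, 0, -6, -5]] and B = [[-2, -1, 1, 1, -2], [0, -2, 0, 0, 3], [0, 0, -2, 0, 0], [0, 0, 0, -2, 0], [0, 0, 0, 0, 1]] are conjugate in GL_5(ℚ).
Both have characteristic polynomial (x - 1)(x + 2)^4, but the minimal polynomial of A is (x - 1)(x + 2)^3 while the minimal polynomial of B is (x - 1)(x + 2)^2. The minimal polynomial is a similarity invariant, so A and B are not similar.

No.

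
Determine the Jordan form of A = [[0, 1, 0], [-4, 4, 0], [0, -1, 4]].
J = [[2, 1, 0], [0, 2, 0], [0, 0, 4]]

The characteristic polynomial is det(xI - A) = (x - 4)(x - 2)^2, so the eigenvalues are 2 (algebraic multiplicity 2), 4 (algebraic multiplicity 1).

For λ = 2: rank(A - 2I) = 2, rank((A - 2I)^2) = 1. The eigenspace has dimension 3 - 2 = 1, so there is 1 Jordan block; the rank sequence gives block sizes [2].

For λ = 4: algebraic multiplicity 1 gives one 1×1 block.

Assembling the blocks gives the Jordan form J above.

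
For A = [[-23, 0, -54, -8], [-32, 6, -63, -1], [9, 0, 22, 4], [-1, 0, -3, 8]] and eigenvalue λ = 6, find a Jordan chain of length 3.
v_1 = [[-2, 0, 1, 1]]^T, v_2 = [[-4, 0, 2, 1]]^T, v_3 = [[0, 1, 0, 0]]^T

We seek v_1 ∈ ker((A - 6I)^3) \ ker((A - 6I)^2), then set v_{i+1} = (A - 6I) v_i.

One such chain is v_1 = [[-2, 0, 1, 1]]^T, v_2 = [[-4, 0, 2, 1]]^T, v_3 = [[0, 1, 0, 0]]^T. Check: (A - 6I) v_3 = [[0, 0, 0, 0]]^T = 0.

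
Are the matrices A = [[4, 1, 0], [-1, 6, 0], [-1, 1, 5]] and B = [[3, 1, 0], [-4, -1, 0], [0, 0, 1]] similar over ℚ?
No.

trace(A) = 15 but trace(B) = 3. The trace is a similarity invariant, so A and B are not similar.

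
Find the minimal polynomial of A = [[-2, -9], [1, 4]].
m_A(x) = (x - 1)^2

The characteristic polynomial factors as (x - 1)^2. The minimal polynomial is ∏(x - λ)^{k_λ} where k_λ is the size of the largest Jordan block at λ.

For λ = 1: rank(A - I) = 1, and the largest Jordan block has size 2 (the smallest k with rank((A - I)^k) = rank((A - I)^(k+1))).

So m_A(x) = (x - 1)^2.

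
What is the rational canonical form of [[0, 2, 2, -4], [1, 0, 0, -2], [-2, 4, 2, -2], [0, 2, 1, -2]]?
The invariant factors of A (the non-unit diagonal entries of the Smith normal form of xI - A over ℚ[x]) are x^2 + 2, x^2 + 2, each dividing the next. The characteristic polynomial is their product, (x^2 + 2)^2.

The rational canonical form is the block-diagonal matrix of companion matrices C(f_i):
R = [[0, -2, 0, 0], [1, 0, 0, 0], [0, 0, 0, -2], [0, 0, 1, 0]].

Note the characteristic polynomial does not split into linear factors over ℚ, so A has no Jordan form over ℚ; the rational canonical form exists over any field.

R = [[0, -2, 0, 0], [1, 0, 0, 0], [0, 0, 0, -2], [0, 0, 1, 0]]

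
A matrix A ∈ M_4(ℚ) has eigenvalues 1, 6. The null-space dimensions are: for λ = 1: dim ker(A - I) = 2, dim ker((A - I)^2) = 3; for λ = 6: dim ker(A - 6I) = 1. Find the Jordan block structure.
λ = 1: successive nullity increments [2, 1] count blocks of size ≥ k; block sizes are [2, 1].
λ = 6: successive nullity increments [1] count blocks of size ≥ k; block sizes are [1].

Jordan blocks: (1, 2), (1, 1), (6, 1)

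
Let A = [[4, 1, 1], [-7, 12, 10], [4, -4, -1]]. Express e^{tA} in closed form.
A has Jordan form J = [[5, 1, 0], [0, 5, 1], [0, 0, 5]] with A = PJP^{-1}, so e^{tA} = P e^{tJ} P^{-1}.

For a Jordan block J_k(λ), e^{tJ_k(λ)} = e^{λt} · (I + tN + t^2 N^2/2! + ... + t^{k-1} N^{k-1}/(k-1)!) where N is the nilpotent superdiagonal part.

Assembling the blocks and conjugating back gives the entries of e^{tA} as shown above.

e^{tA} = [[(-t^2 - t + 1)*e^{5*t}, t*(t + 1)*e^{5*t}, t*(3*t + 2)*e^{5*t}/2], [t*(-t - 7)*e^{5*t}, (t^2 + 7*t + 1)*e^{5*t}, t*(3*t + 20)*e^{5*t}/2], [4*t*e^{5*t}, -4*t*e^{5*t}, (1 - 6*t)*e^{5*t}]]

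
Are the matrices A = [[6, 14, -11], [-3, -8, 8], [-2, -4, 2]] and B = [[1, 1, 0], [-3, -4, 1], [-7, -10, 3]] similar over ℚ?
Yes.

Two matrices over a field are similar if and only if they have the same invariant factors.

Both A and B have characteristic polynomial x^3 and minimal polynomial x^3. Computing further, both have invariant factors x^3. Hence A and B are similar.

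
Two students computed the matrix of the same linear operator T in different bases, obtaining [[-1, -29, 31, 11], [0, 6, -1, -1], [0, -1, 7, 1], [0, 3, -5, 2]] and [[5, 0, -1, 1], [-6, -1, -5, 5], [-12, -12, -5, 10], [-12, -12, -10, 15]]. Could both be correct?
Both have characteristic polynomial (x - 5)^3(x + 1), but the minimal polynomial of A is (x - 5)^3(x + 1) while the minimal polynomial of B is (x - 5)^2(x + 1). The minimal polynomial is a similarity invariant, so A and B are not similar.

No.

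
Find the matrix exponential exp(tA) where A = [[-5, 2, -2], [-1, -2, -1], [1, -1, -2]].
A has Jordan form J = [[-3, 1, 0], [0, -3, 0], [0, 0, -3]] with A = PJP^{-1}, so e^{tA} = P e^{tJ} P^{-1}.

For a Jordan block J_k(λ), e^{tJ_k(λ)} = e^{λt} · (I + tN + t^2 N^2/2! + ... + t^{k-1} N^{k-1}/(k-1)!) where N is the nilpotent superdiagonal part.

Assembling the blocks and conjugating back gives the entries of e^{tA} as shown above.

e^{tA} = [[(1 - 2*t)*e^{-3*t}, 2*t*e^{-3*t}, -2*t*e^{-3*t}], [-t*e^{-3*t}, (t + 1)*e^{-3*t}, -t*e^{-3*t}], [t*e^{-3*t}, -t*e^{-3*t}, (t + 1)*e^{-3*t}]]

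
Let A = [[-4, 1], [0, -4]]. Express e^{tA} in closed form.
A has Jordan form J = [[-4, 1], [0, -4]] with A = PJP^{-1}, so e^{tA} = P e^{tJ} P^{-1}.

For a Jordan block J_k(λ), e^{tJ_k(λ)} = e^{λt} · (I + tN + t^2 N^2/2! + ... + t^{k-1} N^{k-1}/(k-1)!) where N is the nilpotent superdiagonal part.

Assembling the blocks and conjugating back gives the entries of e^{tA} as shown above.

e^{tA} = [[e^{-4*t}, t*e^{-4*t}], [0, e^{-4*t}]]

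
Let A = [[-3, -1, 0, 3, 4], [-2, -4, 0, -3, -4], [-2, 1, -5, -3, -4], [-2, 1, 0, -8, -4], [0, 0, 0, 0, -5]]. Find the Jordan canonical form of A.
J = [[-5, 1, 0, 0, 0], [0, -5, 0, 0, 0], [0, 0, -5, 0, 0], [0, 0, 0, -5, 0], [0, 0, 0, 0, -5]]

The characteristic polynomial is det(xI - A) = (x + 5)^5, so the eigenvalues are -5 (algebraic multiplicity 5).

For λ = -5: rank(A + 5I) = 1, rank((A + 5I)^2) = 0. The eigenspace has dimension 5 - 1 = 4, so there are 4 Jordan blocks; the rank sequence gives block sizes [2, 1, 1, 1].

Assembling the blocks gives the Jordan form J above.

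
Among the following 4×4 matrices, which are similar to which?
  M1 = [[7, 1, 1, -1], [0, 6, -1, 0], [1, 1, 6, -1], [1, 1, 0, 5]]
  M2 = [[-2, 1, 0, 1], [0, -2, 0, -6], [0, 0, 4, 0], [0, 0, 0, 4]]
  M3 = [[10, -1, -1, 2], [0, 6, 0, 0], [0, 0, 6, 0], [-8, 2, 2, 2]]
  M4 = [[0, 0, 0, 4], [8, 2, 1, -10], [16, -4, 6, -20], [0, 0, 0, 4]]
Characteristic polynomials: χ_{M1} = (x - 6)^4, χ_{M2} = (x - 4)^2(x + 2)^2, χ_{M3} = (x - 6)^4, χ_{M4} = x(x - 4)^3.

{M1}: invariant factors x - 6, (x - 6)^3.

{M2}: invariant factors x - 4, (x - 4)(x + 2)^2.

{M3}: invariant factors x - 6, x - 6, (x - 6)^2.

{M4}: invariant factors x - 4, x(x - 4)^2.

Matrices are similar if and only if their invariant-factor lists agree; the partition into similarity classes is {M1}, {M2}, {M3}, {M4}.

4 classes: {M1}, {M2}, {M3}, {M4}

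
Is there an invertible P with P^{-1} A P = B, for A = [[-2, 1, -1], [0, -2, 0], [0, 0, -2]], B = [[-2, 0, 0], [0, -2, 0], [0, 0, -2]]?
No.

Both have characteristic polynomial (x + 2)^3, but the minimal polynomial of A is (x + 2)^2 while the minimal polynomial of B is x + 2. The minimal polynomial is a similarity invariant, so A and B are not similar.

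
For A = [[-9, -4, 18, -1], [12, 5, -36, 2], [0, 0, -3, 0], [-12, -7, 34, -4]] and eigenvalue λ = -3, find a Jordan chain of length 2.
v_1 = [[3, -1, 1, 3]]^T, v_2 = [[1, -2, 0, 2]]^T

We seek v_1 ∈ ker((A + 3I)^2) \ ker(A + 3I), then set v_{i+1} = (A + 3I) v_i.

One such chain is v_1 = [[3, -1, 1, 3]]^T, v_2 = [[1, -2, 0, 2]]^T. Check: (A + 3I) v_2 = [[0, 0, 0, 0]]^T = 0.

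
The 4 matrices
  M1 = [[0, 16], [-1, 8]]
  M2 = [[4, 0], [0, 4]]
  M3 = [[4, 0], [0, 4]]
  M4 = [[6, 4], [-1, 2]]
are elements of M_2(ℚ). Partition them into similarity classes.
2 classes: {M1, M4}, {M2, M3}

Characteristic polynomials: χ_{M1} = (x - 4)^2, χ_{M2} = (x - 4)^2, χ_{M3} = (x - 4)^2, χ_{M4} = (x - 4)^2.

{M1, M4}: invariant factors (x - 4)^2.

{M2, M3}: invariant factors x - 4, x - 4.

Matrices are similar if and only if their invariant-factor lists agree; the partition into similarity classes is {M1, M4}, {M2, M3}.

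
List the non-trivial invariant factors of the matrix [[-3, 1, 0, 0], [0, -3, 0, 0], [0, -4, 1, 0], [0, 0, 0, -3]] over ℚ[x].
The Jordan structure of A has elementary divisors (x + 3)^2, (x + 3), (x - 1). Arranging the block sizes at each eigenvalue in decreasing order and taking row products gives the invariant factors.

Invariant factors (smallest first, each dividing the next): x + 3, (x - 1)(x + 3)^2.

Check: the last factor (x - 1)(x + 3)^2 is the minimal polynomial, and the product (x - 1)(x + 3)^3 is the characteristic polynomial.

x + 3, (x - 1)(x + 3)^2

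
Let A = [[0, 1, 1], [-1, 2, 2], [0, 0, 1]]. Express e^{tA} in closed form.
e^{tA} = [[(1 - t)*e^{t}, t*e^{t}, t*(t + 2)*e^{t}/2], [-t*e^{t}, (t + 1)*e^{t}, t*(t + 4)*e^{t}/2], [0, 0, e^{t}]]

A has Jordan form J = [[1, 1, 0], [0, 1, 1], [0, 0, 1]] with A = PJP^{-1}, so e^{tA} = P e^{tJ} P^{-1}.

For a Jordan block J_k(λ), e^{tJ_k(λ)} = e^{λt} · (I + tN + t^2 N^2/2! + ... + t^{k-1} N^{k-1}/(k-1)!) where N is the nilpotent superdiagonal part.

Assembling the blocks and conjugating back gives the entries of e^{tA} as shown above.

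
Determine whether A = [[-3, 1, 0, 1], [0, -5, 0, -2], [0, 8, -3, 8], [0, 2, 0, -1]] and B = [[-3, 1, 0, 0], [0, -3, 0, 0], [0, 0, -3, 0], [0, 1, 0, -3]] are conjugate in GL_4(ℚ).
Yes.

Two matrices over a field are similar if and only if they have the same invariant factors.

Both A and B have characteristic polynomial (x + 3)^4 and minimal polynomial (x + 3)^2. Computing further, both have invariant factors x + 3, x + 3, (x + 3)^2. Hence A and B are similar.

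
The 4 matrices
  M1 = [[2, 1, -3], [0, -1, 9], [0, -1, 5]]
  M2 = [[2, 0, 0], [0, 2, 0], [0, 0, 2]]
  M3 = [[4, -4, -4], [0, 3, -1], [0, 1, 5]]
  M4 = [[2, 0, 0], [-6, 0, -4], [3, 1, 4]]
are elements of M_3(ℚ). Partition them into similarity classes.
Characteristic polynomials: χ_{M1} = (x - 2)^3, χ_{M2} = (x - 2)^3, χ_{M3} = (x - 4)^3, χ_{M4} = (x - 2)^3.

{M1, M4}: invariant factors x - 2, (x - 2)^2.

{M2}: invariant factors x - 2, x - 2, x - 2.

{M3}: invariant factors x - 4, (x - 4)^2.

Matrices are similar if and only if their invariant-factor lists agree; the partition into similarity classes is {M1, M4}, {M2}, {M3}.

3 classes: {M1, M4}, {M2}, {M3}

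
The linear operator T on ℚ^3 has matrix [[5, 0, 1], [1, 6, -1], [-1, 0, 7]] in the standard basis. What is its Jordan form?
The characteristic polynomial is det(xI - A) = (x - 6)^3, so the eigenvalues are 6 (algebraic multiplicity 3).

For λ = 6: rank(A - 6I) = 1, rank((A - 6I)^2) = 0. The eigenspace has dimension 3 - 1 = 2, so there are 2 Jordan blocks; the rank sequence gives block sizes [2, 1].

Assembling the blocks gives the Jordan form J above.

J = [[6, 1, 0], [0, 6, 0], [0, 0, 6]]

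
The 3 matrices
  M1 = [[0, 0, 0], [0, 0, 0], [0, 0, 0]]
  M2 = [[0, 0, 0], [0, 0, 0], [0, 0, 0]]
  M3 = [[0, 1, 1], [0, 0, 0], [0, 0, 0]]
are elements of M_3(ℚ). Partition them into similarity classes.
2 classes: {M1, M2}, {M3}

Characteristic polynomials: χ_{M1} = x^3, χ_{M2} = x^3, χ_{M3} = x^3.

{M1, M2}: invariant factors x, x, x.

{M3}: invariant factors x, x^2.

Matrices are similar if and only if their invariant-factor lists agree; the partition into similarity classes is {M1, M2}, {M3}.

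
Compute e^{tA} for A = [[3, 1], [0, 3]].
e^{tA} = [[e^{3*t}, t*e^{3*t}], [0, e^{3*t}]]

A has Jordan form J = [[3, 1], [0, 3]] with A = PJP^{-1}, so e^{tA} = P e^{tJ} P^{-1}.

For a Jordan block J_k(λ), e^{tJ_k(λ)} = e^{λt} · (I + tN + t^2 N^2/2! + ... + t^{k-1} N^{k-1}/(k-1)!) where N is the nilpotent superdiagonal part.

Assembling the blocks and conjugating back gives the entries of e^{tA} as shown above.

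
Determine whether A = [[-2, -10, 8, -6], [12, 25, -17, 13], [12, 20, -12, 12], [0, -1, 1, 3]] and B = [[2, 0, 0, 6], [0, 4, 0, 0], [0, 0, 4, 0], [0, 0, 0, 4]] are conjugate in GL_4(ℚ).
Both have characteristic polynomial (x - 4)^3(x - 2), but the minimal polynomial of A is (x - 4)^2(x - 2) while the minimal polynomial of B is (x - 4)(x - 2). The minimal polynomial is a similarity invariant, so A and B are not similar.

No.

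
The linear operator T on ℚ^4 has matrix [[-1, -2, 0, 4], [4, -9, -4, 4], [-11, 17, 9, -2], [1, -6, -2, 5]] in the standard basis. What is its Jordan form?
J = [[1, 1, 0, 0], [0, 1, 0, 0], [0, 0, 1, 1], [0, 0, 0, 1]]

The characteristic polynomial is det(xI - A) = (x - 1)^4, so the eigenvalues are 1 (algebraic multiplicity 4).

For λ = 1: rank(A - I) = 2, rank((A - I)^2) = 0. The eigenspace has dimension 4 - 2 = 2, so there are 2 Jordan blocks; the rank sequence gives block sizes [2, 2].

Assembling the blocks gives the Jordan form J above.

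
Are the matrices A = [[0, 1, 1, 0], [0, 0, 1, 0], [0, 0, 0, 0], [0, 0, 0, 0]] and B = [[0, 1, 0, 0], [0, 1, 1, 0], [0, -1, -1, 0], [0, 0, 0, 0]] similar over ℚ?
Two matrices over a field are similar if and only if they have the same invariant factors.

Both A and B have characteristic polynomial x^4 and minimal polynomial x^3. Computing further, both have invariant factors x, x^3. Hence A and B are similar.

Yes.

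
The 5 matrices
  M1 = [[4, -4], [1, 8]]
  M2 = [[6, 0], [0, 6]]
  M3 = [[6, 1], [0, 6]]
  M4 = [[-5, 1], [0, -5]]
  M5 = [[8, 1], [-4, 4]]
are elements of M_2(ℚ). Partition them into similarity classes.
Characteristic polynomials: χ_{M1} = (x - 6)^2, χ_{M2} = (x - 6)^2, χ_{M3} = (x - 6)^2, χ_{M4} = (x + 5)^2, χ_{M5} = (x - 6)^2.

{M1, M3, M5}: invariant factors (x - 6)^2.

{M2}: invariant factors x - 6, x - 6.

{M4}: invariant factors (x + 5)^2.

Matrices are similar if and only if their invariant-factor lists agree; the partition into similarity classes is {M1, M3, M5}, {M2}, {M4}.

3 classes: {M1, M3, M5}, {M2}, {M4}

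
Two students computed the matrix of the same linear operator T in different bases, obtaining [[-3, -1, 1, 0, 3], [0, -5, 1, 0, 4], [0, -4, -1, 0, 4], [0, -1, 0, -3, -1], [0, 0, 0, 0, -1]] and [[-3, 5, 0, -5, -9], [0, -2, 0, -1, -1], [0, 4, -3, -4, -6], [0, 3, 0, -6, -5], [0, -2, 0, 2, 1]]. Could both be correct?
No.

Both have characteristic polynomial (x + 1)(x + 3)^4, but the minimal polynomial of A is (x + 1)(x + 3)^3 while the minimal polynomial of B is (x + 1)(x + 3)^2. The minimal polynomial is a similarity invariant, so A and B are not similar.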